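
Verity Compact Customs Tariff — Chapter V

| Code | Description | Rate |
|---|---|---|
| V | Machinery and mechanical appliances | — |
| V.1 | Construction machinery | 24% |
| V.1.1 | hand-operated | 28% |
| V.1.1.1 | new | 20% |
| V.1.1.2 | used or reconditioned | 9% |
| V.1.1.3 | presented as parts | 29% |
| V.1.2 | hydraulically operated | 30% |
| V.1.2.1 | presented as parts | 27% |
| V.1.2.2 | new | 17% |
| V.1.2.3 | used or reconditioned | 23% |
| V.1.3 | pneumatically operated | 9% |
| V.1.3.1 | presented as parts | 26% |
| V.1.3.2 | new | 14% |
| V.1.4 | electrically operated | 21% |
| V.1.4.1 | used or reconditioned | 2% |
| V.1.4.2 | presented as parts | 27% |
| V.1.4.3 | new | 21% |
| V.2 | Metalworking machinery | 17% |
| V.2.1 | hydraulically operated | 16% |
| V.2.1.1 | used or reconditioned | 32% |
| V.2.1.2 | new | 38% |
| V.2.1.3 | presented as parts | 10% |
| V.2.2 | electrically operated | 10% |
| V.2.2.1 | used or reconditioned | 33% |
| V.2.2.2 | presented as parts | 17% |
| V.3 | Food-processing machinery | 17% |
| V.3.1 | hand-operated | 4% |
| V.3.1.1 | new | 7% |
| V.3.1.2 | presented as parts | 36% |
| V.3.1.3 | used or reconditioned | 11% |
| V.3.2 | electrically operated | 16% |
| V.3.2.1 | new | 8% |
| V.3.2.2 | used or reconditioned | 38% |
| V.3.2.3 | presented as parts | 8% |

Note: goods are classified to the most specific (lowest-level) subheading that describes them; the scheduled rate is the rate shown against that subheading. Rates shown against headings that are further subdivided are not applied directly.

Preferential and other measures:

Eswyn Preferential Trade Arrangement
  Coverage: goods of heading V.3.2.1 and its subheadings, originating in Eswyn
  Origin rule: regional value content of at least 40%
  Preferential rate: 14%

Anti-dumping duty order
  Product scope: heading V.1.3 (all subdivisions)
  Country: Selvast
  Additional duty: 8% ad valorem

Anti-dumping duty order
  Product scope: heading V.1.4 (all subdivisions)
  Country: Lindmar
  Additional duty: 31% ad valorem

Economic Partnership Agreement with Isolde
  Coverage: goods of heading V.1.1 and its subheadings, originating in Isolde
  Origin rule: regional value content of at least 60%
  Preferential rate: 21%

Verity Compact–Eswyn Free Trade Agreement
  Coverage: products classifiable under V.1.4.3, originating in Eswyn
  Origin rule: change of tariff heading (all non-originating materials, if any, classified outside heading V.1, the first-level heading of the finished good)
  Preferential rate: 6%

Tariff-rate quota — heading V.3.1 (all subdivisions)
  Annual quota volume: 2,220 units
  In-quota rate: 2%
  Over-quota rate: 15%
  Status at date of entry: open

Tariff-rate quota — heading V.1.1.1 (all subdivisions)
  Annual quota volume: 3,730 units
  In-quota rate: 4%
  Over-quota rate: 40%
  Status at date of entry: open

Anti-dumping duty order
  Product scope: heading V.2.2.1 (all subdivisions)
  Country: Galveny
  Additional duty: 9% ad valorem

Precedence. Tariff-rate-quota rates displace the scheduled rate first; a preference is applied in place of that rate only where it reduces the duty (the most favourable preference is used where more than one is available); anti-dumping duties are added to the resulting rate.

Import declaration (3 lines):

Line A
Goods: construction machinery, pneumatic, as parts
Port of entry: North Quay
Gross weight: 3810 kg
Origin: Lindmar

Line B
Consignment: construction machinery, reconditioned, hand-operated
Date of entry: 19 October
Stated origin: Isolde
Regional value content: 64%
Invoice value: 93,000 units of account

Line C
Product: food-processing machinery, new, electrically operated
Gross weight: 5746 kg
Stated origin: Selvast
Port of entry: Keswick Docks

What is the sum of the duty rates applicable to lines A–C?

43%

Line A: construction → V.1; pneumatic → V.1.3; as parts → V.1.3.1. Scheduled 26%. No special measure applies. → 26%.
Line B: construction → V.1; hand-operated → V.1.1; reconditioned → V.1.1.2. Scheduled 9%. Isolde agreement on V.1.1: RVC ≥ 60% → 21% available; preference 21% not lower than 9% → no reduction. → 9%.
Line C: food-processing → V.3; electrically operated → V.3.2; new → V.3.2.1. Scheduled 8%. No special measure applies. → 8%.
Sum: 26% + 9% + 8% = 43%.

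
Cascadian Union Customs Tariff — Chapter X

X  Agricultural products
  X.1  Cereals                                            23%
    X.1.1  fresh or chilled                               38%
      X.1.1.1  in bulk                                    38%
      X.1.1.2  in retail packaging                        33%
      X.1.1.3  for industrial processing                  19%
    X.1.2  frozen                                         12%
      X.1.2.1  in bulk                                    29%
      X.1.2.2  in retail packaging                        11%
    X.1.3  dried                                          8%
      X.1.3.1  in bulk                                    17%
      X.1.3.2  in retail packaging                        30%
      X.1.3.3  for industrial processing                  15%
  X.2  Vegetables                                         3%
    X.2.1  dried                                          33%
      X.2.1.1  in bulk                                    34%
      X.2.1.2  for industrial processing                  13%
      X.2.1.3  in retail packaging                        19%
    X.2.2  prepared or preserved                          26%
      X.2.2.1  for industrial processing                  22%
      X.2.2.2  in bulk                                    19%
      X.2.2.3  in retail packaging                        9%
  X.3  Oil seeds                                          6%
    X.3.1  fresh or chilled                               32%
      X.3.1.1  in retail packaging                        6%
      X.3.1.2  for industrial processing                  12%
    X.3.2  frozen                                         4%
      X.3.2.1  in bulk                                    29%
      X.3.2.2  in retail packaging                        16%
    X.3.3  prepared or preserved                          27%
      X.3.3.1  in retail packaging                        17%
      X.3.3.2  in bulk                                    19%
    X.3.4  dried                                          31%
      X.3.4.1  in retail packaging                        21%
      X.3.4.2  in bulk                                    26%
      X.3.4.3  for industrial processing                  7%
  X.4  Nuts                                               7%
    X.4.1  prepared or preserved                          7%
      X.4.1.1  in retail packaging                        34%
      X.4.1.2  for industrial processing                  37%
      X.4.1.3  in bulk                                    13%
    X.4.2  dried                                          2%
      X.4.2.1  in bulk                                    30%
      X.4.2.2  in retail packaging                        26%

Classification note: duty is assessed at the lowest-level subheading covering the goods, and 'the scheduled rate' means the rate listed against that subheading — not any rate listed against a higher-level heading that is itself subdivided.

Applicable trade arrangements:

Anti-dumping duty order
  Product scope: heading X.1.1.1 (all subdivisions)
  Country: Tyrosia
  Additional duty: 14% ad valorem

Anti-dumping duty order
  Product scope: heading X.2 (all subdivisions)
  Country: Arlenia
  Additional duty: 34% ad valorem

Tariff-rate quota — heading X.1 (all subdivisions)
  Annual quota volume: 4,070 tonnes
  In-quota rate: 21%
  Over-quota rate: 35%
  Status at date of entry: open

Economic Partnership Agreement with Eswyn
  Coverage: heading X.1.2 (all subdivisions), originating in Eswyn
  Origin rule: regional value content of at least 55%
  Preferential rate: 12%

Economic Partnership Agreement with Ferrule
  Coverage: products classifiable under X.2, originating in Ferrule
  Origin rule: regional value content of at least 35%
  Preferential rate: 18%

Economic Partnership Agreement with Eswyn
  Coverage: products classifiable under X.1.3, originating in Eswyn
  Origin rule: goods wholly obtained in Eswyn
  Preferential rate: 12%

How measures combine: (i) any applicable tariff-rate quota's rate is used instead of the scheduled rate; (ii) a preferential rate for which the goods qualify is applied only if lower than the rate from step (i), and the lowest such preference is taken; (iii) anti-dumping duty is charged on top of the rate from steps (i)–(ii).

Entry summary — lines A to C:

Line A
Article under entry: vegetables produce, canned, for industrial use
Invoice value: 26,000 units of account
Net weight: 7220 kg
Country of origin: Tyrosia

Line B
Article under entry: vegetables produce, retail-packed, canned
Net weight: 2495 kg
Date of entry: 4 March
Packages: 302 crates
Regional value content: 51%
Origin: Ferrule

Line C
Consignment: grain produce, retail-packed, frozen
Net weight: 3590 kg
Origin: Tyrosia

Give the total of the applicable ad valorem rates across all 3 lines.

52%

Line A: vegetables → X.2; canned → X.2.2; for industrial use → X.2.2.1. Scheduled 22%. No special measure applies. → 22%.
Line B: vegetables → X.2; canned → X.2.2; retail-packed → X.2.2.3. Scheduled 9%. Ferrule agreement on X.2: RVC ≥ 35% → 18% available; preference 18% not lower than 9% → no reduction. → 9%.
Line C: grain → X.1; frozen → X.1.2; retail-packed → X.1.2.2. Scheduled 11%. quota on X.1 open → in-quota 21%. → 21%.
Sum: 22% + 9% + 21% = 52%.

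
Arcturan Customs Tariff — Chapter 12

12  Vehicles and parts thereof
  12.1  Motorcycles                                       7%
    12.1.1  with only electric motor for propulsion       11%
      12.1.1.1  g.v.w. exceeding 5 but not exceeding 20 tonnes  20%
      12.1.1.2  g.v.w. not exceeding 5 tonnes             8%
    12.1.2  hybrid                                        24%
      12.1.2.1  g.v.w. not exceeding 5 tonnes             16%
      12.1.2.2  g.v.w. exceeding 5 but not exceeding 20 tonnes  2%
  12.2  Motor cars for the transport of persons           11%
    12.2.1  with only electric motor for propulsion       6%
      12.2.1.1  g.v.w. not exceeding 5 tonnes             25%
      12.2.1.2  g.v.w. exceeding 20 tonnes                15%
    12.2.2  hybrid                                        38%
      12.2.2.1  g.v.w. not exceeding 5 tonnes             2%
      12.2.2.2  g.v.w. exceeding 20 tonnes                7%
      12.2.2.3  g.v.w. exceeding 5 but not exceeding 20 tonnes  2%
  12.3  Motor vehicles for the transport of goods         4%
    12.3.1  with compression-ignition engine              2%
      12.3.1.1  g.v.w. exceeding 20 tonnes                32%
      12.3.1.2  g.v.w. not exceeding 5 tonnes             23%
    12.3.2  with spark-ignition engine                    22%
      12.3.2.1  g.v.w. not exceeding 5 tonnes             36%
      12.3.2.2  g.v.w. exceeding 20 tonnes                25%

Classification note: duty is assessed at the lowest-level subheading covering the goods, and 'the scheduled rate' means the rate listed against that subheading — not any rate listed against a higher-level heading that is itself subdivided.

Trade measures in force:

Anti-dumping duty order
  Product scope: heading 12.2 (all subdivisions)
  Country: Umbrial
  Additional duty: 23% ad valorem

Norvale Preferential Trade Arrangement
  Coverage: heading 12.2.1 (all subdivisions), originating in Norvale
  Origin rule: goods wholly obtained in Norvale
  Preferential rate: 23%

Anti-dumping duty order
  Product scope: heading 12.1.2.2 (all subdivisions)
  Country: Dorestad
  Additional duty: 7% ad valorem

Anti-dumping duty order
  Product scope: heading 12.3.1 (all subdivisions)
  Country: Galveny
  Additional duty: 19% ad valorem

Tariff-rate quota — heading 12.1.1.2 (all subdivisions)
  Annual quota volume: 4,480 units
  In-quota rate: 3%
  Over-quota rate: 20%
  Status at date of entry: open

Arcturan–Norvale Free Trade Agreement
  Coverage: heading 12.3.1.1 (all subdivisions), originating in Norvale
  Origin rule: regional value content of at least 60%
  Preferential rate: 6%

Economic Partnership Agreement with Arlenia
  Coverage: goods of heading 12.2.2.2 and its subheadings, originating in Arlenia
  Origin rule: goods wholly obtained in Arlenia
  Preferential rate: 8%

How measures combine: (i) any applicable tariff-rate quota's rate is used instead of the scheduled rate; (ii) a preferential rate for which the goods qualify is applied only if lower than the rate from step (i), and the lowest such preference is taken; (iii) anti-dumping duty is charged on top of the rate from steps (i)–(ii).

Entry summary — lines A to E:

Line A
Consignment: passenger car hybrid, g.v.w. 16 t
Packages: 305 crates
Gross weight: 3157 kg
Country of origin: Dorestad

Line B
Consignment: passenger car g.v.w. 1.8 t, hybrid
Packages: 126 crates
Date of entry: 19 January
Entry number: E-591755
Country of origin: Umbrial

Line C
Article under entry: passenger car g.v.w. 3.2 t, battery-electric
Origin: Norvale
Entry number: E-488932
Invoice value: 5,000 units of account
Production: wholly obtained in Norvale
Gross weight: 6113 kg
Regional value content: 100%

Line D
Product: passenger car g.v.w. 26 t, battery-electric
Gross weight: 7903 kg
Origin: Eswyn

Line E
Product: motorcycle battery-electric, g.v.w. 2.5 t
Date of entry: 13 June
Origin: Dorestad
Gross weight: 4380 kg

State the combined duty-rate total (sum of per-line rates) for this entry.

Line A: passenger car → 12.2; hybrid → 12.2.2; g.v.w. 16 t → 12.2.2.3. Scheduled 2%. No special measure applies. → 2%.
Line B: passenger car → 12.2; hybrid → 12.2.2; g.v.w. 1.8 t → 12.2.2.1. Scheduled 2%. anti-dumping (Umbrial, 12.2): +23%; total 2% + 23% = 25%. → 25%.
Line C: passenger car → 12.2; battery-electric → 12.2.1; g.v.w. 3.2 t → 12.2.1.1. Scheduled 25%. Norvale agreement on 12.2.1: wholly obtained → 23% available; Norvale agreement on 12.3.1.1: 12.2.1.1 not covered; preferential 23%. → 23%.
Line D: passenger car → 12.2; battery-electric → 12.2.1; g.v.w. 26 t → 12.2.1.2. Scheduled 15%. No special measure applies. → 15%.
Line E: motorcycle → 12.1; battery-electric → 12.1.1; g.v.w. 2.5 t → 12.1.1.2. Scheduled 8%. quota on 12.1.1.2 open → in-quota 3%. → 3%.
Sum: 2% + 25% + 23% + 15% + 3% = 68%.

68%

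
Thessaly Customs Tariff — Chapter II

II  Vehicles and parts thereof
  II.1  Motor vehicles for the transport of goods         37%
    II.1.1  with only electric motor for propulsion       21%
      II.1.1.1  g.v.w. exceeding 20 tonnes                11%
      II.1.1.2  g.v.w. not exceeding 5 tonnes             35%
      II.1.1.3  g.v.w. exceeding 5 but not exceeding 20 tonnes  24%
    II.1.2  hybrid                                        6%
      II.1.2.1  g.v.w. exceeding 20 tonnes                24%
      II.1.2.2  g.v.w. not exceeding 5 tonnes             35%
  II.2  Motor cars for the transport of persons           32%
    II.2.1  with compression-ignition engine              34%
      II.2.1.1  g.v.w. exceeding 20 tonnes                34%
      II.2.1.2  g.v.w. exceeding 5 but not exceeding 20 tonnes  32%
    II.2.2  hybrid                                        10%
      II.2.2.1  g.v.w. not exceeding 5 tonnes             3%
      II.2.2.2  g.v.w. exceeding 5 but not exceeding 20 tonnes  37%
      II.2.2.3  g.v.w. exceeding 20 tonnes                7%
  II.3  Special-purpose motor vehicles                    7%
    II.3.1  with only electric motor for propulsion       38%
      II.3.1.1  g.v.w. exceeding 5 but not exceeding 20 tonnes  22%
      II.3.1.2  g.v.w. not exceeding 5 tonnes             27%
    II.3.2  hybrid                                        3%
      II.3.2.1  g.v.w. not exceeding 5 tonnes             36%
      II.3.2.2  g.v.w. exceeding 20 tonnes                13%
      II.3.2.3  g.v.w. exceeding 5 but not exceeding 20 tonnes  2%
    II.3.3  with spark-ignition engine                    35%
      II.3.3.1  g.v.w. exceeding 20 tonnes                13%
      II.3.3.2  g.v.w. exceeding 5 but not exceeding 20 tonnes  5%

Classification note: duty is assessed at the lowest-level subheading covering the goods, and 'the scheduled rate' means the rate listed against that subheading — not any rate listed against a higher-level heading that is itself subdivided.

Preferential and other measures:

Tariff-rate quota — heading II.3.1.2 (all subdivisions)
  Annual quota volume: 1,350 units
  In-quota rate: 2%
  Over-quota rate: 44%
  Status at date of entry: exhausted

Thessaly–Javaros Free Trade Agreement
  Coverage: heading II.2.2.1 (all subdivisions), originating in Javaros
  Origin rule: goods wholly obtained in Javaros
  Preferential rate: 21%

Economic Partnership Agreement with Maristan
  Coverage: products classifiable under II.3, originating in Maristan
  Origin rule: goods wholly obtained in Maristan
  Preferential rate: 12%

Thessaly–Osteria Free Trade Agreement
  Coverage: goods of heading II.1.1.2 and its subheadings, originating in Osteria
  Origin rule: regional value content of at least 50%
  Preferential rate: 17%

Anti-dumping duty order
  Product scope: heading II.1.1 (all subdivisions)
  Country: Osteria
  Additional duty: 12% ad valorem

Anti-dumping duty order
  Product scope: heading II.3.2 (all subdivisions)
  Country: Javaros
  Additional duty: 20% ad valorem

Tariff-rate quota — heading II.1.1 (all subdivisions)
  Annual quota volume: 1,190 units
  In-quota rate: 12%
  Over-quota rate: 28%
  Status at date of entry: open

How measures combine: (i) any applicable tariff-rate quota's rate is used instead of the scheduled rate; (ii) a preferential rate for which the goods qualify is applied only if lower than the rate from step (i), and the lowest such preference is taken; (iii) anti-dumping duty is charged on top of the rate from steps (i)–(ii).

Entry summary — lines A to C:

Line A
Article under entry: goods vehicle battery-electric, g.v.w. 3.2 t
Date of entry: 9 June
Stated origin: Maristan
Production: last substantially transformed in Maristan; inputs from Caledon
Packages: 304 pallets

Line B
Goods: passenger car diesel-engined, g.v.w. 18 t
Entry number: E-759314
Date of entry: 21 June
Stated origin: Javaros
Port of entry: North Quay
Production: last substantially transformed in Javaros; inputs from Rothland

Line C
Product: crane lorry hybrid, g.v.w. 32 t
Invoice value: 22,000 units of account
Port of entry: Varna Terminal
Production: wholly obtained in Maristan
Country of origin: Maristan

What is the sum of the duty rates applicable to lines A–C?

Line A: goods vehicle → II.1; battery-electric → II.1.1; g.v.w. 3.2 t → II.1.1.2. Scheduled 35%. quota on II.1.1 open → in-quota 12%; Maristan agreement on II.3: II.1.1.2 not covered. → 12%.
Line B: passenger car → II.2; diesel-engined → II.2.1; g.v.w. 18 t → II.2.1.2. Scheduled 32%. Javaros agreement on II.2.2.1: II.2.1.2 not covered. → 32%.
Line C: crane lorry → II.3; hybrid → II.3.2; g.v.w. 32 t → II.3.2.2. Scheduled 13%. Maristan agreement on II.3: wholly obtained → 12% available; preferential 12%. → 12%.
Sum: 12% + 32% + 12% = 56%.

56%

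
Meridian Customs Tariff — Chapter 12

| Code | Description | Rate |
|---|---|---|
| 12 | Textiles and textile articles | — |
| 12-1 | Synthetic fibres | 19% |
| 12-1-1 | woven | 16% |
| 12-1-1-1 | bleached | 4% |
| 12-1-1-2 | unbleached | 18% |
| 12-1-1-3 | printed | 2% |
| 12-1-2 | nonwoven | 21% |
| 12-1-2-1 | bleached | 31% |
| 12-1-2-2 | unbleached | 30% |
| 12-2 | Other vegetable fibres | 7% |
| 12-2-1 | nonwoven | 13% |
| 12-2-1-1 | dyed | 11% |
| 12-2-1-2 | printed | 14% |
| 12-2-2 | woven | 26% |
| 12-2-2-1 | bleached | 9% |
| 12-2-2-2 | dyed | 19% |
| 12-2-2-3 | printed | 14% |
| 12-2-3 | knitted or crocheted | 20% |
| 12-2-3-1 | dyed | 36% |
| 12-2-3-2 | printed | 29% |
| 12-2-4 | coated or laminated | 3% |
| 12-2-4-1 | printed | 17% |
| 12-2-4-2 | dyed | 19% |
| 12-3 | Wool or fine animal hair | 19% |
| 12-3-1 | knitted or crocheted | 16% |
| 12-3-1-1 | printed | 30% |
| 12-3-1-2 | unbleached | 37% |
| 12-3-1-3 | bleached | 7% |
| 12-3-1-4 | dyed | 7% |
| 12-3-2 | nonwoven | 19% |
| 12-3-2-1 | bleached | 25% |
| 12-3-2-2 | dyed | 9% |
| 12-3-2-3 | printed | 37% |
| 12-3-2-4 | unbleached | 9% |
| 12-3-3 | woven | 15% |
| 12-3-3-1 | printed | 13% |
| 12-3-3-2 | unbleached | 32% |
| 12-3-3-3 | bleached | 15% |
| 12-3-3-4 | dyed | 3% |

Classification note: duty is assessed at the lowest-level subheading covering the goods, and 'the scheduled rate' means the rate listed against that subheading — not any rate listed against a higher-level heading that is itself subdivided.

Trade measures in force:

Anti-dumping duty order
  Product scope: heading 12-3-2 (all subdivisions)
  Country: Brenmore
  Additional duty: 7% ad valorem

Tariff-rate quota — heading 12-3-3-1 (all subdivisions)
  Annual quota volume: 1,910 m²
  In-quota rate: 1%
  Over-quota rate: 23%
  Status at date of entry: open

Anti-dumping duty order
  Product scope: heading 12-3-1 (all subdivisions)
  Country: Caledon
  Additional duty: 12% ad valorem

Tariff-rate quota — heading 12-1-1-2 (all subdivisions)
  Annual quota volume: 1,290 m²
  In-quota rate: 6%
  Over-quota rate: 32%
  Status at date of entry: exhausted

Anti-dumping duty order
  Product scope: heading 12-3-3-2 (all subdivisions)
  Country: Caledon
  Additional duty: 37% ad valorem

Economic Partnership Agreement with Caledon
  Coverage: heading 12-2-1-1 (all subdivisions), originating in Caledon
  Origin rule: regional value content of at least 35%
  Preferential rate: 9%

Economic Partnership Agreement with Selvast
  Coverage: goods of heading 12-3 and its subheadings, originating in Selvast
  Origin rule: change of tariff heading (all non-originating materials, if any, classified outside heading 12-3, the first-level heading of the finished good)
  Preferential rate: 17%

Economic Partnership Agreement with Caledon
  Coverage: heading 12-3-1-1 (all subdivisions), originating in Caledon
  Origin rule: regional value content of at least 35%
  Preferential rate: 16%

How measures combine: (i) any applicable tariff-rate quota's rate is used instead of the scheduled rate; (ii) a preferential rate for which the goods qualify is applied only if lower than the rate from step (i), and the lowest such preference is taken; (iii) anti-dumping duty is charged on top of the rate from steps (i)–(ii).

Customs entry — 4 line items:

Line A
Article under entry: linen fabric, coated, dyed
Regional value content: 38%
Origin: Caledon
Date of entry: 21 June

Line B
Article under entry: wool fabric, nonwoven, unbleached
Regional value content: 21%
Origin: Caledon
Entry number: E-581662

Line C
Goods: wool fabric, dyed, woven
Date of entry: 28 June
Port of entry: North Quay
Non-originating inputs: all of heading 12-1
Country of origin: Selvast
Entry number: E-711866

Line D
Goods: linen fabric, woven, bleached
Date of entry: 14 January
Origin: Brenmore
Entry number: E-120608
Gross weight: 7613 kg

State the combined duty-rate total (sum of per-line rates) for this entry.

40%

Line A: linen → 12-2; coated → 12-2-4; dyed → 12-2-4-2. Scheduled 19%. Caledon agreement on 12-2-1-1: 12-2-4-2 not covered; Caledon agreement on 12-3-1-1: 12-2-4-2 not covered. → 19%.
Line B: wool → 12-3; nonwoven → 12-3-2; unbleached → 12-3-2-4. Scheduled 9%. Caledon agreement on 12-2-1-1: 12-3-2-4 not covered; Caledon agreement on 12-3-1-1: 12-3-2-4 not covered. → 9%.
Line C: wool → 12-3; woven → 12-3-3; dyed → 12-3-3-4. Scheduled 3%. Selvast agreement on 12-3: CTH met → 17% available; preference 17% not lower than 3% → no reduction. → 3%.
Line D: linen → 12-2; woven → 12-2-2; bleached → 12-2-2-1. Scheduled 9%. No special measure applies. → 9%.
Sum: 19% + 9% + 3% + 9% = 40%.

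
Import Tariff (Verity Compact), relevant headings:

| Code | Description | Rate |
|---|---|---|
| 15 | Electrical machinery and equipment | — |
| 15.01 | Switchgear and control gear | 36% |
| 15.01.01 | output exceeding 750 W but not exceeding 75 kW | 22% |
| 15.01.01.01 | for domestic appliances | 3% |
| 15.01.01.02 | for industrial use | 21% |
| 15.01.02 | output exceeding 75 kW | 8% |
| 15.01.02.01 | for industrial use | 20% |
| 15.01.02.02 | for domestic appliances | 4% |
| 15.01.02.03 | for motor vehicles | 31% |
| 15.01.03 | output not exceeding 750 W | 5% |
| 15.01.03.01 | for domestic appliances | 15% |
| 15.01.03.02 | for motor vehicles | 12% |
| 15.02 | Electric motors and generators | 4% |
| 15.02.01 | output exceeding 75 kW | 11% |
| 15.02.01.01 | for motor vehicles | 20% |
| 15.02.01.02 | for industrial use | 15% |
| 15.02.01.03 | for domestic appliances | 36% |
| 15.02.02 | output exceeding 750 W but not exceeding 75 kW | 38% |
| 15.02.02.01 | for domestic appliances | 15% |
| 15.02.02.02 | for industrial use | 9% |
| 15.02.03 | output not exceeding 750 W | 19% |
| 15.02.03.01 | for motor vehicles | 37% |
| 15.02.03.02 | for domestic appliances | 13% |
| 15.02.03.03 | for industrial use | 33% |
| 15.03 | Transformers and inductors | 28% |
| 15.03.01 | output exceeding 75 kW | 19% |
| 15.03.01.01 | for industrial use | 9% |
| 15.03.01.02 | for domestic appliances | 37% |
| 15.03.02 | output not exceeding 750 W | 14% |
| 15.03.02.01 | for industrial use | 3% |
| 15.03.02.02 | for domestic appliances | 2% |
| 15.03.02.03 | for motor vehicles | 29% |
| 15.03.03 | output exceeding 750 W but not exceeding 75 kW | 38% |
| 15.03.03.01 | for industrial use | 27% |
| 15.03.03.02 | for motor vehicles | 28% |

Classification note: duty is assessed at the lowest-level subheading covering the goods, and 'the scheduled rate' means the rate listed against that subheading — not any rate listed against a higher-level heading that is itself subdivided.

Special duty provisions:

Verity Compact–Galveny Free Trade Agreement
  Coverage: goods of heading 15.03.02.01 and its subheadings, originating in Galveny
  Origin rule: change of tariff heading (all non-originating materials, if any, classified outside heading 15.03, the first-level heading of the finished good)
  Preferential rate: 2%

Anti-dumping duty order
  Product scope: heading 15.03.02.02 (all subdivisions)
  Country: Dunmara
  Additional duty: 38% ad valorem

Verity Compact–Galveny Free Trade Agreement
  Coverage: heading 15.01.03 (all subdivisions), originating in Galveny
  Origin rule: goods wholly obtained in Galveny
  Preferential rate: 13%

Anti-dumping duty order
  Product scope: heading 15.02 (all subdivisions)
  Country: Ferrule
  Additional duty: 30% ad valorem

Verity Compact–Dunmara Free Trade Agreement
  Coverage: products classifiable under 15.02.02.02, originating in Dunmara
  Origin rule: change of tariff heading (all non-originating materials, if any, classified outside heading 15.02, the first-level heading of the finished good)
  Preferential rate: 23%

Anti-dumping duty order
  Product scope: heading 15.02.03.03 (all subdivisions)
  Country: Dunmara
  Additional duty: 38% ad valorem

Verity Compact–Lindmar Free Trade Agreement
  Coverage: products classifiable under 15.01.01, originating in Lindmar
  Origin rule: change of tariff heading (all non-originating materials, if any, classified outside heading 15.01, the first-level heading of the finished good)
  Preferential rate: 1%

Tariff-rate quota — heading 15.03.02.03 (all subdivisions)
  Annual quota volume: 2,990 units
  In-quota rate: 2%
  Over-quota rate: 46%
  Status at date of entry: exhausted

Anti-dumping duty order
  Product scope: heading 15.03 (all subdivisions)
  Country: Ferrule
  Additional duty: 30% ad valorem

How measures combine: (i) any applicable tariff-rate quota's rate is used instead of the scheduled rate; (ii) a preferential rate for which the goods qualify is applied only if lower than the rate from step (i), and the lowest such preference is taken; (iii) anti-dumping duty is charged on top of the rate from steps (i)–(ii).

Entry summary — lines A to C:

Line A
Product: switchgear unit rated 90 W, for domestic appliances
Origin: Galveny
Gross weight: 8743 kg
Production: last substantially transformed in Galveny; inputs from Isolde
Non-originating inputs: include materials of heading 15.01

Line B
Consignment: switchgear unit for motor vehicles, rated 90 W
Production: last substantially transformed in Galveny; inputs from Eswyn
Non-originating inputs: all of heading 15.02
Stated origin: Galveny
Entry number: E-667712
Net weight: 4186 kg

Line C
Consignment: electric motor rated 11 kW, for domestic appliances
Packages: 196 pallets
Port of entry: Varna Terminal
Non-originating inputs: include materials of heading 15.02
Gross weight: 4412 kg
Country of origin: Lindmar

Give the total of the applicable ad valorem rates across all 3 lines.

Line A: switchgear unit → 15.01; rated 90 W → 15.01.03; for domestic appliances → 15.01.03.01. Scheduled 15%. Galveny agreement on 15.03.02.01: 15.01.03.01 not covered; Galveny agreement on 15.01.03: not wholly obtained. → 15%.
Line B: switchgear unit → 15.01; rated 90 W → 15.01.03; for motor vehicles → 15.01.03.02. Scheduled 12%. Galveny agreement on 15.03.02.01: 15.01.03.02 not covered; Galveny agreement on 15.01.03: not wholly obtained. → 12%.
Line C: electric motor → 15.02; rated 11 kW → 15.02.02; for domestic appliances → 15.02.02.01. Scheduled 15%. Lindmar agreement on 15.01.01: 15.02.02.01 not covered. → 15%.
Sum: 15% + 12% + 15% = 42%.

42%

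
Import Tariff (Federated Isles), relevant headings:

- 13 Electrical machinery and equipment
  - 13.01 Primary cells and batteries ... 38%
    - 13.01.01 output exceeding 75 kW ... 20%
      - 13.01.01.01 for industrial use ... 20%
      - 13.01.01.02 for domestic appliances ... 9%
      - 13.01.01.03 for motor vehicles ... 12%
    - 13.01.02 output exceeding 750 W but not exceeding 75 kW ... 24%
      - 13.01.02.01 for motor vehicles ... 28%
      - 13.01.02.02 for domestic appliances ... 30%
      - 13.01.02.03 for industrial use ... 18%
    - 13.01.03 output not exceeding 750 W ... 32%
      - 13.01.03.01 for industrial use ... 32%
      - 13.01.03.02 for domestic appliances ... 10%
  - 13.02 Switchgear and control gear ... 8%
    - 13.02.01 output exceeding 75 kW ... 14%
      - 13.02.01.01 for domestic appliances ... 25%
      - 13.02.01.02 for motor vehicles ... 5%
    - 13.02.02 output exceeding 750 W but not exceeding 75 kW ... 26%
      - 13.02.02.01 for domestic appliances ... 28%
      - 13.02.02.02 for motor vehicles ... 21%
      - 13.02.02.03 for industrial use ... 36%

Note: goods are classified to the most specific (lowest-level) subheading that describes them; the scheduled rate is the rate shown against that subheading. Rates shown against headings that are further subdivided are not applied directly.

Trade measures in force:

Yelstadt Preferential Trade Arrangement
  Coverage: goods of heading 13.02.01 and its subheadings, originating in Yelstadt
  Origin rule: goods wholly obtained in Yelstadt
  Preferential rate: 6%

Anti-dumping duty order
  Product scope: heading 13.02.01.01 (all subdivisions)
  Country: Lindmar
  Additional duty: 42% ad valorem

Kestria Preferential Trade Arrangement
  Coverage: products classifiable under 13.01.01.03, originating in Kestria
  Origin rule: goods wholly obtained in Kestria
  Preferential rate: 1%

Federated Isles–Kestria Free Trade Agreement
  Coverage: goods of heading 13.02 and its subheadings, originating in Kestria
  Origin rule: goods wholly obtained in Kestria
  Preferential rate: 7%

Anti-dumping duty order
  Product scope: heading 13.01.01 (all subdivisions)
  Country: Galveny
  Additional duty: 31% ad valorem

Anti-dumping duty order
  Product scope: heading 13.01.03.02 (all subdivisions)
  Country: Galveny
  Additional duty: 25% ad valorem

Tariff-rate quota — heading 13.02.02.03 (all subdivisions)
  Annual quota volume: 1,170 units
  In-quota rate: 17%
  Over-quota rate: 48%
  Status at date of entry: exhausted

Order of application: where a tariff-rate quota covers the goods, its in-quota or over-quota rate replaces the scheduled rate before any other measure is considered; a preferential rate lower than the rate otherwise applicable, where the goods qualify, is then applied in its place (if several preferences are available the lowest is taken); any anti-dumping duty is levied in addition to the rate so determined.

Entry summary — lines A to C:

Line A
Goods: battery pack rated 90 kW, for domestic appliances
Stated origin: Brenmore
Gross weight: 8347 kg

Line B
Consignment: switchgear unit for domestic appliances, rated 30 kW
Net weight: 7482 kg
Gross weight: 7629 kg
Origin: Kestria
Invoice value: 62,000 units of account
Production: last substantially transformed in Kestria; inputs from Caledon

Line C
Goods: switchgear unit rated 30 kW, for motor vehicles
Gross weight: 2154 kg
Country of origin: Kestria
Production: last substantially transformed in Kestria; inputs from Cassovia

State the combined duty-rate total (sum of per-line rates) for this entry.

58%

Line A: battery pack → 13.01; rated 90 kW → 13.01.01; for domestic appliances → 13.01.01.02. Scheduled 9%. No special measure applies. → 9%.
Line B: switchgear unit → 13.02; rated 30 kW → 13.02.02; for domestic appliances → 13.02.02.01. Scheduled 28%. Kestria agreement on 13.01.01.03: 13.02.02.01 not covered; Kestria agreement on 13.02: not wholly obtained. → 28%.
Line C: switchgear unit → 13.02; rated 30 kW → 13.02.02; for motor vehicles → 13.02.02.02. Scheduled 21%. Kestria agreement on 13.01.01.03: 13.02.02.02 not covered; Kestria agreement on 13.02: not wholly obtained. → 21%.
Sum: 9% + 28% + 21% = 58%.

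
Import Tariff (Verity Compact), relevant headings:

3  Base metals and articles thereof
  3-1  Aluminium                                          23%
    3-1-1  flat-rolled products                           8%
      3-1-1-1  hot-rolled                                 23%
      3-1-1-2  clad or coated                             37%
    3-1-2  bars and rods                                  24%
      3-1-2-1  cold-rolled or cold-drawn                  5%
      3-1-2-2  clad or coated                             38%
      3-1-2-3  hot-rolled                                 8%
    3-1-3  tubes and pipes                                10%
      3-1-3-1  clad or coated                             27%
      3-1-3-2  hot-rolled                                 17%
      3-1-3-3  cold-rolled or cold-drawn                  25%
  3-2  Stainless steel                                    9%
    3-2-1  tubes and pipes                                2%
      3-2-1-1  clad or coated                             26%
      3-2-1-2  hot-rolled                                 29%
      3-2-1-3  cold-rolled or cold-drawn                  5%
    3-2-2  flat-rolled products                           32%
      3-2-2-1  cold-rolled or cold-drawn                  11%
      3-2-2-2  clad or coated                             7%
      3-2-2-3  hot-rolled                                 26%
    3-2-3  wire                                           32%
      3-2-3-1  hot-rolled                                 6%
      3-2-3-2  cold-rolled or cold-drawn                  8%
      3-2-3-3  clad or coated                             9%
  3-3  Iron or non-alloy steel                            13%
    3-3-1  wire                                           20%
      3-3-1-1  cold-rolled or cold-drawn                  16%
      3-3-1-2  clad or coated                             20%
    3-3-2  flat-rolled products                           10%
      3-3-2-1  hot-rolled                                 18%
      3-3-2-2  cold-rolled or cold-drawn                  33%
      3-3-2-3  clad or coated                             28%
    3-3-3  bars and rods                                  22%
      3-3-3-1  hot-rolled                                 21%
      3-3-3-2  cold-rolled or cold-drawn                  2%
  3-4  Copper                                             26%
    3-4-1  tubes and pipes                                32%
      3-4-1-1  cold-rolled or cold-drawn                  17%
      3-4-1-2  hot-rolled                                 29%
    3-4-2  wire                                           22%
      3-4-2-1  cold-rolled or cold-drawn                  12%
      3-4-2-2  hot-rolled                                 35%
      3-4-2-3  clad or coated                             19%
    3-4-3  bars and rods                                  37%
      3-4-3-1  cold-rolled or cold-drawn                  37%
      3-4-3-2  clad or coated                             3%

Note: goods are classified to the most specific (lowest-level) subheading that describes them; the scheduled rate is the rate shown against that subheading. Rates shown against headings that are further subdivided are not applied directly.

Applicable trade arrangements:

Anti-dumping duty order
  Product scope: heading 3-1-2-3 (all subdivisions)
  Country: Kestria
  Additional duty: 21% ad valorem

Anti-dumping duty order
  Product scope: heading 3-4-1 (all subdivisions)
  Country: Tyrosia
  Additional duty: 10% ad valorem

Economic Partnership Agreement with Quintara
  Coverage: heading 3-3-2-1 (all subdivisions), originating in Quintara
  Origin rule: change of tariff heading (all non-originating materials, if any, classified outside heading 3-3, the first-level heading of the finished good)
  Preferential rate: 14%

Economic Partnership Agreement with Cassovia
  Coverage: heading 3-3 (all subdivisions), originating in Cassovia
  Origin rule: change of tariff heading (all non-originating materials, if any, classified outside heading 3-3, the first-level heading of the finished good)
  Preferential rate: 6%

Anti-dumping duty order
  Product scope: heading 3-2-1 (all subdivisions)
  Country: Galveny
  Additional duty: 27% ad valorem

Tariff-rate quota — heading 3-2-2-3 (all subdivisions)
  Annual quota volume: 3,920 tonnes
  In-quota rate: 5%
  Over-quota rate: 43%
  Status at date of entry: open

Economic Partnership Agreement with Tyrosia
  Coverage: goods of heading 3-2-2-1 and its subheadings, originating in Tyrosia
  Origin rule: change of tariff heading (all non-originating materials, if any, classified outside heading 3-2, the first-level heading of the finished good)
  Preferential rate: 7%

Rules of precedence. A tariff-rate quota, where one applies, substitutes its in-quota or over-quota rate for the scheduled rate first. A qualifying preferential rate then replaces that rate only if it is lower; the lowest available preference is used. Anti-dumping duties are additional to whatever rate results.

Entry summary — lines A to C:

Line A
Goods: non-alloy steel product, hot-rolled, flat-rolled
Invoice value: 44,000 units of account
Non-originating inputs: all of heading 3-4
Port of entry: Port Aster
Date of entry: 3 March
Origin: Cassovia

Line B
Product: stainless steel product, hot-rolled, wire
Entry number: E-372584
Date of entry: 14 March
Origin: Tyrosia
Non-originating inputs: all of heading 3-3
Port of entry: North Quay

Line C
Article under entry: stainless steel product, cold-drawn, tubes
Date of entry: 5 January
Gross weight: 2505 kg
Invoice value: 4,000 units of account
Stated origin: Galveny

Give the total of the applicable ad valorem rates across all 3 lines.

44%

Line A: non-alloy steel → 3-3; flat-rolled → 3-3-2; hot-rolled → 3-3-2-1. Scheduled 18%. Cassovia agreement on 3-3: CTH met → 6% available; preferential 6%. → 6%.
Line B: stainless steel → 3-2; wire → 3-2-3; hot-rolled → 3-2-3-1. Scheduled 6%. Tyrosia agreement on 3-2-2-1: 3-2-3-1 not covered. → 6%.
Line C: stainless steel → 3-2; tubes → 3-2-1; cold-drawn → 3-2-1-3. Scheduled 5%. anti-dumping (Galveny, 3-2-1): +27%; total 5% + 27% = 32%. → 32%.
Sum: 6% + 6% + 32% = 44%.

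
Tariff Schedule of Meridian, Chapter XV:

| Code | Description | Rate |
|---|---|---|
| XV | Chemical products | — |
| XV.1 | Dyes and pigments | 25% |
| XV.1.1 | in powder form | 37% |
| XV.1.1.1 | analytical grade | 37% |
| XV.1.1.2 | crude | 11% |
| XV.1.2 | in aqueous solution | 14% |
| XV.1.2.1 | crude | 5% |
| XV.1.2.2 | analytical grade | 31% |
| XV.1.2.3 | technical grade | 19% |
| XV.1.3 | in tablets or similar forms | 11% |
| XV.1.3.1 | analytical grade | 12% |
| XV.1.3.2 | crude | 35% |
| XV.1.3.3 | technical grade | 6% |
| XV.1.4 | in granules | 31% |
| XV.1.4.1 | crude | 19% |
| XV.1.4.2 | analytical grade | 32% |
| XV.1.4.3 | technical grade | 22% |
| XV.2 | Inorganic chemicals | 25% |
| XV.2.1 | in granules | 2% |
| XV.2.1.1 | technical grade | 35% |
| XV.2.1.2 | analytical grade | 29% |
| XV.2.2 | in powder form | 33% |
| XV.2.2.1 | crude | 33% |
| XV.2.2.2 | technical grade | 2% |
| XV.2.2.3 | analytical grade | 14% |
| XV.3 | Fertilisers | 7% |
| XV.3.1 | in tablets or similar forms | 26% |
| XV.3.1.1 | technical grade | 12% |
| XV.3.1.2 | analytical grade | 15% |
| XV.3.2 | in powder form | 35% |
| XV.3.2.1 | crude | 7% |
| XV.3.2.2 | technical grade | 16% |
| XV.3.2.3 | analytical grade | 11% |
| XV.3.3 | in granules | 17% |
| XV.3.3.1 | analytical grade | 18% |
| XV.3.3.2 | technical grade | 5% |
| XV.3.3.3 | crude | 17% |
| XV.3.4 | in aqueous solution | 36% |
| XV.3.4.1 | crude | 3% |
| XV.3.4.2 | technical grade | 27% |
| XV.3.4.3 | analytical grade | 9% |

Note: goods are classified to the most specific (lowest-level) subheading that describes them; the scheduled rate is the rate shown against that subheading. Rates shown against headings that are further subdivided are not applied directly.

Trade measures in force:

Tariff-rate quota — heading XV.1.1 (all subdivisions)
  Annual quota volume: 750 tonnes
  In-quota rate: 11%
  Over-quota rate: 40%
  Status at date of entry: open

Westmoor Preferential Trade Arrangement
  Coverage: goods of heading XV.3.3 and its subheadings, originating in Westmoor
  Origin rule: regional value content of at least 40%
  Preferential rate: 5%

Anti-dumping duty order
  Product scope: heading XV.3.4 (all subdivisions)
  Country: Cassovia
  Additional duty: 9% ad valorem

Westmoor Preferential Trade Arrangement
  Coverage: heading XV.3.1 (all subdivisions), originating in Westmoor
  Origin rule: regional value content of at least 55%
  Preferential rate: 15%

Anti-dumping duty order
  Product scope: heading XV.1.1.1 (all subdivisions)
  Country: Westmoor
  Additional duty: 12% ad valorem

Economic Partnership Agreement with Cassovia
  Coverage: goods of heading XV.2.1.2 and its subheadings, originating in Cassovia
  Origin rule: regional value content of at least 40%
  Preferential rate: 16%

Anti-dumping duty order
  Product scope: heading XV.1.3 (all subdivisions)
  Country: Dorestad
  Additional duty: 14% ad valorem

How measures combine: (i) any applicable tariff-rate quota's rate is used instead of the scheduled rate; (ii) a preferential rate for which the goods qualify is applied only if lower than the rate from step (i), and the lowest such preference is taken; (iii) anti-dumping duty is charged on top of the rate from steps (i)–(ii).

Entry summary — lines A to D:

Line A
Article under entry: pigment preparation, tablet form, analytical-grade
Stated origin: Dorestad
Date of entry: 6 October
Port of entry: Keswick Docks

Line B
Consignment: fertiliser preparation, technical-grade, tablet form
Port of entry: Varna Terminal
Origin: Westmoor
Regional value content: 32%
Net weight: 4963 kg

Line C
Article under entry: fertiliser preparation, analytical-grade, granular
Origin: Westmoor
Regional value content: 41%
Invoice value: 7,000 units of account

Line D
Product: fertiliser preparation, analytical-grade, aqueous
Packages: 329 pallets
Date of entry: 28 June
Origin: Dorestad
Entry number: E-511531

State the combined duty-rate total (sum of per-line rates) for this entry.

52%

Line A: pigment → XV.1; tablet form → XV.1.3; analytical-grade → XV.1.3.1. Scheduled 12%. anti-dumping (Dorestad, XV.1.3): +14%; total 12% + 14% = 26%. → 26%.
Line B: fertiliser → XV.3; tablet form → XV.3.1; technical-grade → XV.3.1.1. Scheduled 12%. Westmoor agreement on XV.3.3: XV.3.1.1 not covered; Westmoor agreement on XV.3.1: RVC < 55%. → 12%.
Line C: fertiliser → XV.3; granular → XV.3.3; analytical-grade → XV.3.3.1. Scheduled 18%. Westmoor agreement on XV.3.3: RVC ≥ 40% → 5% available; Westmoor agreement on XV.3.1: XV.3.3.1 not covered; preferential 5%. → 5%.
Line D: fertiliser → XV.3; aqueous → XV.3.4; analytical-grade → XV.3.4.3. Scheduled 9%. No special measure applies. → 9%.
Sum: 26% + 12% + 5% + 9% = 52%.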